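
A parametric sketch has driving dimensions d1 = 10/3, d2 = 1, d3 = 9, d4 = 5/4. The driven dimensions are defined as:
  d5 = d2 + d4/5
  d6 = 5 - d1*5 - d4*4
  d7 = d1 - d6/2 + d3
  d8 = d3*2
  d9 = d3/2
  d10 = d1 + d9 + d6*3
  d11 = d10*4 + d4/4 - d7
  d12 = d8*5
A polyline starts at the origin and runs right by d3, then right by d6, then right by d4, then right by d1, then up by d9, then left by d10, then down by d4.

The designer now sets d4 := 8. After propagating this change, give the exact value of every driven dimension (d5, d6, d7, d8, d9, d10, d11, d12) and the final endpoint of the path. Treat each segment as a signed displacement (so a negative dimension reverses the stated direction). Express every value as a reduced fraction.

Apply edit: d4 := 8
  d5 = d2 + d4/5 = 13/5
  d6 = 5 - d1*5 - d4*4 = -131/3
  d7 = d1 - d6/2 + d3 = 205/6
  d8 = d3*2 = 18
  d9 = d3/2 = 9/2
  d10 = d1 + d9 + d6*3 = -739/6
  d11 = d10*4 + d4/4 - d7 = -3149/6
  d12 = d8*5 = 90
Walk from origin (0, 0):
  seg 1: right by d3 = 9 → (9, 0)
  seg 2: right by d6 = -131/3 → (-104/3, 0)
  seg 3: right by d4 = 8 → (-80/3, 0)
  seg 4: right by d1 = 10/3 → (-70/3, 0)
  seg 5: up by d9 = 9/2 → (-70/3, 9/2)
  seg 6: left by d10 = -739/6 → (599/6, 9/2)
  seg 7: down by d4 = 8 → (599/6, -7/2)

d5 = 13/5
d6 = -131/3
d7 = 205/6
d8 = 18
d9 = 9/2
d10 = -739/6
d11 = -3149/6
d12 = 90
endpoint = (599/6, -7/2)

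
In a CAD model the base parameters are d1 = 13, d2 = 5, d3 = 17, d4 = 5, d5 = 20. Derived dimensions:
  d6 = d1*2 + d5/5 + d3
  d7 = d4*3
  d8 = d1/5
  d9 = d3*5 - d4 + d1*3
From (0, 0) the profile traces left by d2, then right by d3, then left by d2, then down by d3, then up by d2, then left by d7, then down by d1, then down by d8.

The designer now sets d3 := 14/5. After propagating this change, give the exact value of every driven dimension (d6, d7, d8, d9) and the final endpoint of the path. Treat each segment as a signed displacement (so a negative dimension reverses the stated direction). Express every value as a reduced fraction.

d6 = 164/5
d7 = 15
d8 = 13/5
d9 = 48
endpoint = (-111/5, -67/5)

Apply edit: d3 := 14/5
  d6 = d1*2 + d5/5 + d3 = 164/5
  d7 = d4*3 = 15
  d8 = d1/5 = 13/5
  d9 = d3*5 - d4 + d1*3 = 48
Walk from origin (0, 0):
  seg 1: left by d2 = 5 → (-5, 0)
  seg 2: right by d3 = 14/5 → (-11/5, 0)
  seg 3: left by d2 = 5 → (-36/5, 0)
  seg 4: down by d3 = 14/5 → (-36/5, -14/5)
  seg 5: up by d2 = 5 → (-36/5, 11/5)
  seg 6: left by d7 = 15 → (-111/5, 11/5)
  seg 7: down by d1 = 13 → (-111/5, -54/5)
  seg 8: down by d8 = 13/5 → (-111/5, -67/5)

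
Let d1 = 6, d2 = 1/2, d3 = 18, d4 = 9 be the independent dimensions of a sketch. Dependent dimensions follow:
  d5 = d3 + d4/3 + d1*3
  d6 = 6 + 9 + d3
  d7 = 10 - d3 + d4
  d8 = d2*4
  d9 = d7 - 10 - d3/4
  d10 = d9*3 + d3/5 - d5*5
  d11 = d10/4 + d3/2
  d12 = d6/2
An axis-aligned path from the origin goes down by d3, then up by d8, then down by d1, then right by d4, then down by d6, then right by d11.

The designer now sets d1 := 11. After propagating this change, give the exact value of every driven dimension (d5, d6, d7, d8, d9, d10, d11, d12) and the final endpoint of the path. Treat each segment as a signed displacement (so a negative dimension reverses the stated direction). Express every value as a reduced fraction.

Apply edit: d1 := 11
  d5 = d3 + d4/3 + d1*3 = 54
  d6 = 6 + 9 + d3 = 33
  d7 = 10 - d3 + d4 = 1
  d8 = d2*4 = 2
  d9 = d7 - 10 - d3/4 = -27/2
  d10 = d9*3 + d3/5 - d5*5 = -3069/10
  d11 = d10/4 + d3/2 = -2709/40
  d12 = d6/2 = 33/2
Walk from origin (0, 0):
  seg 1: down by d3 = 18 → (0, -18)
  seg 2: up by d8 = 2 → (0, -16)
  seg 3: down by d1 = 11 → (0, -27)
  seg 4: right by d4 = 9 → (9, -27)
  seg 5: down by d6 = 33 → (9, -60)
  seg 6: right by d11 = -2709/40 → (-2349/40, -60)

d5 = 54
d6 = 33
d7 = 1
d8 = 2
d9 = -27/2
d10 = -3069/10
d11 = -2709/40
d12 = 33/2
endpoint = (-2349/40, -60)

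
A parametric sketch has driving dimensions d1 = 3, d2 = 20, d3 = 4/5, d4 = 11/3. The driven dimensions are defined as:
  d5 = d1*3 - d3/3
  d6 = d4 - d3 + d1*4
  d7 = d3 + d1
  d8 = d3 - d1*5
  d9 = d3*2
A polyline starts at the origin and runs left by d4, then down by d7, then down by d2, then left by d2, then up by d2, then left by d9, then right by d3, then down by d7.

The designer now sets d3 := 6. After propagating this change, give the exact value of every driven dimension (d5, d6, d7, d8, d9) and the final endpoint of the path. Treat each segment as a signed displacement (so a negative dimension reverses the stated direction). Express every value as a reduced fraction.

Apply edit: d3 := 6
  d5 = d1*3 - d3/3 = 7
  d6 = d4 - d3 + d1*4 = 29/3
  d7 = d3 + d1 = 9
  d8 = d3 - d1*5 = -9
  d9 = d3*2 = 12
Walk from origin (0, 0):
  seg 1: left by d4 = 11/3 → (-11/3, 0)
  seg 2: down by d7 = 9 → (-11/3, -9)
  seg 3: down by d2 = 20 → (-11/3, -29)
  seg 4: left by d2 = 20 → (-71/3, -29)
  seg 5: up by d2 = 20 → (-71/3, -9)
  seg 6: left by d9 = 12 → (-107/3, -9)
  seg 7: right by d3 = 6 → (-89/3, -9)
  seg 8: down by d7 = 9 → (-89/3, -18)

d5 = 7
d6 = 29/3
d7 = 9
d8 = -9
d9 = 12
endpoint = (-89/3, -18)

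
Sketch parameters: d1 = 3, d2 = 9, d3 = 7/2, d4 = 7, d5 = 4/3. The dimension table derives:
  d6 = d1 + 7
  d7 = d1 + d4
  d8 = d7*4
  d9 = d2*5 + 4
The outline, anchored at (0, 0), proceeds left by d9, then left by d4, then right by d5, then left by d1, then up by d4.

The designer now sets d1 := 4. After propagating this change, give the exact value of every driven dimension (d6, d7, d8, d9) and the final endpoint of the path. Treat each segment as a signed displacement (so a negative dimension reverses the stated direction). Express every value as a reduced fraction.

Apply edit: d1 := 4
  d6 = d1 + 7 = 11
  d7 = d1 + d4 = 11
  d8 = d7*4 = 44
  d9 = d2*5 + 4 = 49
Walk from origin (0, 0):
  seg 1: left by d9 = 49 → (-49, 0)
  seg 2: left by d4 = 7 → (-56, 0)
  seg 3: right by d5 = 4/3 → (-164/3, 0)
  seg 4: left by d1 = 4 → (-176/3, 0)
  seg 5: up by d4 = 7 → (-176/3, 7)

d6 = 11
d7 = 11
d8 = 44
d9 = 49
endpoint = (-176/3, 7)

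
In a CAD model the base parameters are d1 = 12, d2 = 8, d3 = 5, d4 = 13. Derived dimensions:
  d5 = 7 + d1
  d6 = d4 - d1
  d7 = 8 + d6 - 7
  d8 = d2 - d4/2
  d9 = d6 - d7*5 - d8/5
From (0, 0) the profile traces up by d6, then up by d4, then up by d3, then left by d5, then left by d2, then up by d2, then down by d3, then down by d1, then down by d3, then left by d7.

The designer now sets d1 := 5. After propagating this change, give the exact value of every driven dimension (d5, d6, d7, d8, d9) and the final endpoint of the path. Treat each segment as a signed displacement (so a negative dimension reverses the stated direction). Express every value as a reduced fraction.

Apply edit: d1 := 5
  d5 = 7 + d1 = 12
  d6 = d4 - d1 = 8
  d7 = 8 + d6 - 7 = 9
  d8 = d2 - d4/2 = 3/2
  d9 = d6 - d7*5 - d8/5 = -373/10
Walk from origin (0, 0):
  seg 1: up by d6 = 8 → (0, 8)
  seg 2: up by d4 = 13 → (0, 21)
  seg 3: up by d3 = 5 → (0, 26)
  seg 4: left by d5 = 12 → (-12, 26)
  seg 5: left by d2 = 8 → (-20, 26)
  seg 6: up by d2 = 8 → (-20, 34)
  seg 7: down by d3 = 5 → (-20, 29)
  seg 8: down by d1 = 5 → (-20, 24)
  seg 9: down by d3 = 5 → (-20, 19)
  seg 10: left by d7 = 9 → (-29, 19)

d5 = 12
d6 = 8
d7 = 9
d8 = 3/2
d9 = -373/10
endpoint = (-29, 19)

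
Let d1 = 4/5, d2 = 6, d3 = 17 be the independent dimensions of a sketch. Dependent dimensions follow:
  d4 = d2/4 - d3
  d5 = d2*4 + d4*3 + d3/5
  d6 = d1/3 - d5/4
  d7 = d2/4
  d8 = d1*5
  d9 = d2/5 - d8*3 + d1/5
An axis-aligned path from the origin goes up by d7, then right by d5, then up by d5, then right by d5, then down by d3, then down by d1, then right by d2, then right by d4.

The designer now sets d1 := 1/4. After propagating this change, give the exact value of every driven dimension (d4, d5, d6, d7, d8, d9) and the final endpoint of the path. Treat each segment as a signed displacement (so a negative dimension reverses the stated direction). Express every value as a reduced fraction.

d4 = -31/2
d5 = -191/10
d6 = 583/120
d7 = 3/2
d8 = 5/4
d9 = -5/2
endpoint = (-477/10, -697/20)

Apply edit: d1 := 1/4
  d4 = d2/4 - d3 = -31/2
  d5 = d2*4 + d4*3 + d3/5 = -191/10
  d6 = d1/3 - d5/4 = 583/120
  d7 = d2/4 = 3/2
  d8 = d1*5 = 5/4
  d9 = d2/5 - d8*3 + d1/5 = -5/2
Walk from origin (0, 0):
  seg 1: up by d7 = 3/2 → (0, 3/2)
  seg 2: right by d5 = -191/10 → (-191/10, 3/2)
  seg 3: up by d5 = -191/10 → (-191/10, -88/5)
  seg 4: right by d5 = -191/10 → (-191/5, -88/5)
  seg 5: down by d3 = 17 → (-191/5, -173/5)
  seg 6: down by d1 = 1/4 → (-191/5, -697/20)
  seg 7: right by d2 = 6 → (-161/5, -697/20)
  seg 8: right by d4 = -31/2 → (-477/10, -697/20)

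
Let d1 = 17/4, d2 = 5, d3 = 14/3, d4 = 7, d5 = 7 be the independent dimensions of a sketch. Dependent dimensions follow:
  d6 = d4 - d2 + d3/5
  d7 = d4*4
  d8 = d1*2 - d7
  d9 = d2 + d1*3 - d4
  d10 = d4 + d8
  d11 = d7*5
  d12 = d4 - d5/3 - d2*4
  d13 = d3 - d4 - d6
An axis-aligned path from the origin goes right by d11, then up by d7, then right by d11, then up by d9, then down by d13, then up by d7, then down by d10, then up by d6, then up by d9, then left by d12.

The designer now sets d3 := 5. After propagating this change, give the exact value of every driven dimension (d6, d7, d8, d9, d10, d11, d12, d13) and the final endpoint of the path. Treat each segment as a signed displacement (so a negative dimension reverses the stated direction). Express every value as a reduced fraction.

d6 = 3
d7 = 28
d8 = -39/2
d9 = 43/4
d10 = -25/2
d11 = 140
d12 = -46/3
d13 = -5
endpoint = (886/3, 98)

Apply edit: d3 := 5
  d6 = d4 - d2 + d3/5 = 3
  d7 = d4*4 = 28
  d8 = d1*2 - d7 = -39/2
  d9 = d2 + d1*3 - d4 = 43/4
  d10 = d4 + d8 = -25/2
  d11 = d7*5 = 140
  d12 = d4 - d5/3 - d2*4 = -46/3
  d13 = d3 - d4 - d6 = -5
Walk from origin (0, 0):
  seg 1: right by d11 = 140 → (140, 0)
  seg 2: up by d7 = 28 → (140, 28)
  seg 3: right by d11 = 140 → (280, 28)
  seg 4: up by d9 = 43/4 → (280, 155/4)
  seg 5: down by d13 = -5 → (280, 175/4)
  seg 6: up by d7 = 28 → (280, 287/4)
  seg 7: down by d10 = -25/2 → (280, 337/4)
  seg 8: up by d6 = 3 → (280, 349/4)
  seg 9: up by d9 = 43/4 → (280, 98)
  seg 10: left by d12 = -46/3 → (886/3, 98)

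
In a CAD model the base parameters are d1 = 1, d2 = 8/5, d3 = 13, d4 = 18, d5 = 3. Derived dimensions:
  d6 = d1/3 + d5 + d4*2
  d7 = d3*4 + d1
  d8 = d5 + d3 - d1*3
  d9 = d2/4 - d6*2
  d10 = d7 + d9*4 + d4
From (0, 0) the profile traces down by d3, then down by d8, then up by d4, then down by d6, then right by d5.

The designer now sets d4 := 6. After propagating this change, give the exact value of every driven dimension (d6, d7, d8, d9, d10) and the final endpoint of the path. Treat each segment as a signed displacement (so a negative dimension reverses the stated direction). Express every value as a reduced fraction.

Apply edit: d4 := 6
  d6 = d1/3 + d5 + d4*2 = 46/3
  d7 = d3*4 + d1 = 53
  d8 = d5 + d3 - d1*3 = 13
  d9 = d2/4 - d6*2 = -454/15
  d10 = d7 + d9*4 + d4 = -931/15
Walk from origin (0, 0):
  seg 1: down by d3 = 13 → (0, -13)
  seg 2: down by d8 = 13 → (0, -26)
  seg 3: up by d4 = 6 → (0, -20)
  seg 4: down by d6 = 46/3 → (0, -106/3)
  seg 5: right by d5 = 3 → (3, -106/3)

d6 = 46/3
d7 = 53
d8 = 13
d9 = -454/15
d10 = -931/15
endpoint = (3, -106/3)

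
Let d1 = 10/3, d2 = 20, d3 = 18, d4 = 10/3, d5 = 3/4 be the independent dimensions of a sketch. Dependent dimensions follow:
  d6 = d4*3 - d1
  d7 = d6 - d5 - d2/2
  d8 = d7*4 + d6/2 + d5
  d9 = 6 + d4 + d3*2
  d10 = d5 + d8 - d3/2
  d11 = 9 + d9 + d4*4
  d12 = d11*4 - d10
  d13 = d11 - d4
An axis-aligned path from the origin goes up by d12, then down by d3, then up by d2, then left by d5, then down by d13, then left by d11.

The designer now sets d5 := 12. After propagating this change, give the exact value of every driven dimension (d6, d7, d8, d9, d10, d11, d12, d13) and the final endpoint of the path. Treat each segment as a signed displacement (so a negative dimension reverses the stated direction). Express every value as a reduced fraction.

d6 = 20/3
d7 = -46/3
d8 = -46
d9 = 136/3
d10 = -43
d11 = 203/3
d12 = 941/3
d13 = 193/3
endpoint = (-239/3, 754/3)

Apply edit: d5 := 12
  d6 = d4*3 - d1 = 20/3
  d7 = d6 - d5 - d2/2 = -46/3
  d8 = d7*4 + d6/2 + d5 = -46
  d9 = 6 + d4 + d3*2 = 136/3
  d10 = d5 + d8 - d3/2 = -43
  d11 = 9 + d9 + d4*4 = 203/3
  d12 = d11*4 - d10 = 941/3
  d13 = d11 - d4 = 193/3
Walk from origin (0, 0):
  seg 1: up by d12 = 941/3 → (0, 941/3)
  seg 2: down by d3 = 18 → (0, 887/3)
  seg 3: up by d2 = 20 → (0, 947/3)
  seg 4: left by d5 = 12 → (-12, 947/3)
  seg 5: down by d13 = 193/3 → (-12, 754/3)
  seg 6: left by d11 = 203/3 → (-239/3, 754/3)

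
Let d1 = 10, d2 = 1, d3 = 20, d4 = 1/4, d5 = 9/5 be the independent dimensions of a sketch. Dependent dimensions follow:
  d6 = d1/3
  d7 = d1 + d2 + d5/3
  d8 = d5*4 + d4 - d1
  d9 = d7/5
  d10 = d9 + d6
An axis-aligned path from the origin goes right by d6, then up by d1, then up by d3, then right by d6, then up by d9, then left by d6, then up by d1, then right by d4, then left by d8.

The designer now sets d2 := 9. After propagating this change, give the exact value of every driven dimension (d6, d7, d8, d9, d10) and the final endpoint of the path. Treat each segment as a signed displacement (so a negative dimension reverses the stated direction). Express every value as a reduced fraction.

Apply edit: d2 := 9
  d6 = d1/3 = 10/3
  d7 = d1 + d2 + d5/3 = 98/5
  d8 = d5*4 + d4 - d1 = -51/20
  d9 = d7/5 = 98/25
  d10 = d9 + d6 = 544/75
Walk from origin (0, 0):
  seg 1: right by d6 = 10/3 → (10/3, 0)
  seg 2: up by d1 = 10 → (10/3, 10)
  seg 3: up by d3 = 20 → (10/3, 30)
  seg 4: right by d6 = 10/3 → (20/3, 30)
  seg 5: up by d9 = 98/25 → (20/3, 848/25)
  seg 6: left by d6 = 10/3 → (10/3, 848/25)
  seg 7: up by d1 = 10 → (10/3, 1098/25)
  seg 8: right by d4 = 1/4 → (43/12, 1098/25)
  seg 9: left by d8 = -51/20 → (92/15, 1098/25)

d6 = 10/3
d7 = 98/5
d8 = -51/20
d9 = 98/25
d10 = 544/75
endpoint = (92/15, 1098/25)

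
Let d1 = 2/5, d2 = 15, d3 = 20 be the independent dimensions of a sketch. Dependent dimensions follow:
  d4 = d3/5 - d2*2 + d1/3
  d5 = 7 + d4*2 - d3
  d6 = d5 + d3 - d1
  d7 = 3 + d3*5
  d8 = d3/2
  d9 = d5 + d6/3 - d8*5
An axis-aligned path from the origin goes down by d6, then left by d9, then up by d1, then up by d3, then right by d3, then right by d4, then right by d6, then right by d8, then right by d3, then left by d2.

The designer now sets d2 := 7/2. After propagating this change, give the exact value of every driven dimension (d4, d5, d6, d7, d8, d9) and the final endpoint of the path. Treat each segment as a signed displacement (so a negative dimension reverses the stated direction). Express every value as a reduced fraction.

Apply edit: d2 := 7/2
  d4 = d3/5 - d2*2 + d1/3 = -43/15
  d5 = 7 + d4*2 - d3 = -281/15
  d6 = d5 + d3 - d1 = 13/15
  d7 = 3 + d3*5 = 103
  d8 = d3/2 = 10
  d9 = d5 + d6/3 - d8*5 = -616/9
Walk from origin (0, 0):
  seg 1: down by d6 = 13/15 → (0, -13/15)
  seg 2: left by d9 = -616/9 → (616/9, -13/15)
  seg 3: up by d1 = 2/5 → (616/9, -7/15)
  seg 4: up by d3 = 20 → (616/9, 293/15)
  seg 5: right by d3 = 20 → (796/9, 293/15)
  seg 6: right by d4 = -43/15 → (3851/45, 293/15)
  seg 7: right by d6 = 13/15 → (778/9, 293/15)
  seg 8: right by d8 = 10 → (868/9, 293/15)
  seg 9: right by d3 = 20 → (1048/9, 293/15)
  seg 10: left by d2 = 7/2 → (2033/18, 293/15)

d4 = -43/15
d5 = -281/15
d6 = 13/15
d7 = 103
d8 = 10
d9 = -616/9
endpoint = (2033/18, 293/15)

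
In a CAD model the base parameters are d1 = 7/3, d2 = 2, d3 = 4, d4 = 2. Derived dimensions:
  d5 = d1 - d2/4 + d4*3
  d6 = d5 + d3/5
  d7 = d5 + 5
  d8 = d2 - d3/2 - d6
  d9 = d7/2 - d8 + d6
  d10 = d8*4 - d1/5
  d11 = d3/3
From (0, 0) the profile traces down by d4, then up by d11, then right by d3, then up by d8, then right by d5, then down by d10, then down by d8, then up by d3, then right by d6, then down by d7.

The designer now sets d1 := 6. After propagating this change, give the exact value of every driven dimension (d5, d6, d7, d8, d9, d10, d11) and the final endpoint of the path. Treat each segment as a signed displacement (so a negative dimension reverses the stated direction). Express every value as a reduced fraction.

Apply edit: d1 := 6
  d5 = d1 - d2/4 + d4*3 = 23/2
  d6 = d5 + d3/5 = 123/10
  d7 = d5 + 5 = 33/2
  d8 = d2 - d3/2 - d6 = -123/10
  d9 = d7/2 - d8 + d6 = 657/20
  d10 = d8*4 - d1/5 = -252/5
  d11 = d3/3 = 4/3
Walk from origin (0, 0):
  seg 1: down by d4 = 2 → (0, -2)
  seg 2: up by d11 = 4/3 → (0, -2/3)
  seg 3: right by d3 = 4 → (4, -2/3)
  seg 4: up by d8 = -123/10 → (4, -389/30)
  seg 5: right by d5 = 23/2 → (31/2, -389/30)
  seg 6: down by d10 = -252/5 → (31/2, 1123/30)
  seg 7: down by d8 = -123/10 → (31/2, 746/15)
  seg 8: up by d3 = 4 → (31/2, 806/15)
  seg 9: right by d6 = 123/10 → (139/5, 806/15)
  seg 10: down by d7 = 33/2 → (139/5, 1117/30)

d5 = 23/2
d6 = 123/10
d7 = 33/2
d8 = -123/10
d9 = 657/20
d10 = -252/5
d11 = 4/3
endpoint = (139/5, 1117/30)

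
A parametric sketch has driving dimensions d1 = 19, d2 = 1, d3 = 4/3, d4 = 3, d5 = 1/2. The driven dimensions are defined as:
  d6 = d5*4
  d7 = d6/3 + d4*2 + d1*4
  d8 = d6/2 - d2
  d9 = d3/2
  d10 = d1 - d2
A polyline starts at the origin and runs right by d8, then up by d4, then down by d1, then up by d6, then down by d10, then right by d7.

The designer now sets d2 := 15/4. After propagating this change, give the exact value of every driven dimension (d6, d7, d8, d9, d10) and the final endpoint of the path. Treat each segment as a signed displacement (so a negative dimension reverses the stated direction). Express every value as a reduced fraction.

d6 = 2
d7 = 248/3
d8 = -11/4
d9 = 2/3
d10 = 61/4
endpoint = (959/12, -117/4)

Apply edit: d2 := 15/4
  d6 = d5*4 = 2
  d7 = d6/3 + d4*2 + d1*4 = 248/3
  d8 = d6/2 - d2 = -11/4
  d9 = d3/2 = 2/3
  d10 = d1 - d2 = 61/4
Walk from origin (0, 0):
  seg 1: right by d8 = -11/4 → (-11/4, 0)
  seg 2: up by d4 = 3 → (-11/4, 3)
  seg 3: down by d1 = 19 → (-11/4, -16)
  seg 4: up by d6 = 2 → (-11/4, -14)
  seg 5: down by d10 = 61/4 → (-11/4, -117/4)
  seg 6: right by d7 = 248/3 → (959/12, -117/4)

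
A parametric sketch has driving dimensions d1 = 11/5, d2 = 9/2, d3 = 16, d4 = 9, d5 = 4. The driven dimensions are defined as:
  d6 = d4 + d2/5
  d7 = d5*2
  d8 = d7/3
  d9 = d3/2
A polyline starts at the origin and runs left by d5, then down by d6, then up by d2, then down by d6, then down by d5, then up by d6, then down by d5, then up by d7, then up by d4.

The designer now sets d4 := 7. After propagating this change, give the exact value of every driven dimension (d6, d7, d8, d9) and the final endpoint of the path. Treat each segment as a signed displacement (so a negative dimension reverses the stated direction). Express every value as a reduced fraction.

d6 = 79/10
d7 = 8
d8 = 8/3
d9 = 8
endpoint = (-4, 18/5)

Apply edit: d4 := 7
  d6 = d4 + d2/5 = 79/10
  d7 = d5*2 = 8
  d8 = d7/3 = 8/3
  d9 = d3/2 = 8
Walk from origin (0, 0):
  seg 1: left by d5 = 4 → (-4, 0)
  seg 2: down by d6 = 79/10 → (-4, -79/10)
  seg 3: up by d2 = 9/2 → (-4, -17/5)
  seg 4: down by d6 = 79/10 → (-4, -113/10)
  seg 5: down by d5 = 4 → (-4, -153/10)
  seg 6: up by d6 = 79/10 → (-4, -37/5)
  seg 7: down by d5 = 4 → (-4, -57/5)
  seg 8: up by d7 = 8 → (-4, -17/5)
  seg 9: up by d4 = 7 → (-4, 18/5)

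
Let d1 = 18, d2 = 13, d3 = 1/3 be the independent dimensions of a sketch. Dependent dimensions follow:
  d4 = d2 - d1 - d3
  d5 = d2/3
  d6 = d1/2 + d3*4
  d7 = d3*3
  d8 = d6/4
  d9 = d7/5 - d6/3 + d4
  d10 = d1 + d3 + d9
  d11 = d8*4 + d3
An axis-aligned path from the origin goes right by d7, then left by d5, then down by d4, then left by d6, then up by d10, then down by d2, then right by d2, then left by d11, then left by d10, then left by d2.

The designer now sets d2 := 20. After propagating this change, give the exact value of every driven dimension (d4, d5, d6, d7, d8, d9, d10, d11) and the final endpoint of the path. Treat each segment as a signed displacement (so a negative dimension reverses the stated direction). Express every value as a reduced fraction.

Apply edit: d2 := 20
  d4 = d2 - d1 - d3 = 5/3
  d5 = d2/3 = 20/3
  d6 = d1/2 + d3*4 = 31/3
  d7 = d3*3 = 1
  d8 = d6/4 = 31/12
  d9 = d7/5 - d6/3 + d4 = -71/45
  d10 = d1 + d3 + d9 = 754/45
  d11 = d8*4 + d3 = 32/3
Walk from origin (0, 0):
  seg 1: right by d7 = 1 → (1, 0)
  seg 2: left by d5 = 20/3 → (-17/3, 0)
  seg 3: down by d4 = 5/3 → (-17/3, -5/3)
  seg 4: left by d6 = 31/3 → (-16, -5/3)
  seg 5: up by d10 = 754/45 → (-16, 679/45)
  seg 6: down by d2 = 20 → (-16, -221/45)
  seg 7: right by d2 = 20 → (4, -221/45)
  seg 8: left by d11 = 32/3 → (-20/3, -221/45)
  seg 9: left by d10 = 754/45 → (-1054/45, -221/45)
  seg 10: left by d2 = 20 → (-1954/45, -221/45)

d4 = 5/3
d5 = 20/3
d6 = 31/3
d7 = 1
d8 = 31/12
d9 = -71/45
d10 = 754/45
d11 = 32/3
endpoint = (-1954/45, -221/45)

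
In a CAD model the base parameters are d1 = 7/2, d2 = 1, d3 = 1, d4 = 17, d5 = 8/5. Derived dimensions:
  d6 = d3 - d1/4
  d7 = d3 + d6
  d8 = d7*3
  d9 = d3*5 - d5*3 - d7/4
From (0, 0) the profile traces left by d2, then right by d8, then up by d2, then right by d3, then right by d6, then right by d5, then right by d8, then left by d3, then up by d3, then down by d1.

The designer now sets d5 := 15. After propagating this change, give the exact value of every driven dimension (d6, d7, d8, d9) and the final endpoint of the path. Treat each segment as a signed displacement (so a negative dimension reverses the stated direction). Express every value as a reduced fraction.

d6 = 1/8
d7 = 9/8
d8 = 27/8
d9 = -1289/32
endpoint = (167/8, -3/2)

Apply edit: d5 := 15
  d6 = d3 - d1/4 = 1/8
  d7 = d3 + d6 = 9/8
  d8 = d7*3 = 27/8
  d9 = d3*5 - d5*3 - d7/4 = -1289/32
Walk from origin (0, 0):
  seg 1: left by d2 = 1 → (-1, 0)
  seg 2: right by d8 = 27/8 → (19/8, 0)
  seg 3: up by d2 = 1 → (19/8, 1)
  seg 4: right by d3 = 1 → (27/8, 1)
  seg 5: right by d6 = 1/8 → (7/2, 1)
  seg 6: right by d5 = 15 → (37/2, 1)
  seg 7: right by d8 = 27/8 → (175/8, 1)
  seg 8: left by d3 = 1 → (167/8, 1)
  seg 9: up by d3 = 1 → (167/8, 2)
  seg 10: down by d1 = 7/2 → (167/8, -3/2)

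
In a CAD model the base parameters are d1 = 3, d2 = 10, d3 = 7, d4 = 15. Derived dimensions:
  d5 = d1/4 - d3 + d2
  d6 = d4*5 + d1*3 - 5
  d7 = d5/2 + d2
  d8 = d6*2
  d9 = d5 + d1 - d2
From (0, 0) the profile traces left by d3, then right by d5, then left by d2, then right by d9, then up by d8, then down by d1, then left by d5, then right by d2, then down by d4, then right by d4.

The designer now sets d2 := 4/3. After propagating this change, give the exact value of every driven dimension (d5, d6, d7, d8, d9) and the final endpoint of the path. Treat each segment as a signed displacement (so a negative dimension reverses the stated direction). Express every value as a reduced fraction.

Apply edit: d2 := 4/3
  d5 = d1/4 - d3 + d2 = -59/12
  d6 = d4*5 + d1*3 - 5 = 79
  d7 = d5/2 + d2 = -9/8
  d8 = d6*2 = 158
  d9 = d5 + d1 - d2 = -13/4
Walk from origin (0, 0):
  seg 1: left by d3 = 7 → (-7, 0)
  seg 2: right by d5 = -59/12 → (-143/12, 0)
  seg 3: left by d2 = 4/3 → (-53/4, 0)
  seg 4: right by d9 = -13/4 → (-33/2, 0)
  seg 5: up by d8 = 158 → (-33/2, 158)
  seg 6: down by d1 = 3 → (-33/2, 155)
  seg 7: left by d5 = -59/12 → (-139/12, 155)
  seg 8: right by d2 = 4/3 → (-41/4, 155)
  seg 9: down by d4 = 15 → (-41/4, 140)
  seg 10: right by d4 = 15 → (19/4, 140)

d5 = -59/12
d6 = 79
d7 = -9/8
d8 = 158
d9 = -13/4
endpoint = (19/4, 140)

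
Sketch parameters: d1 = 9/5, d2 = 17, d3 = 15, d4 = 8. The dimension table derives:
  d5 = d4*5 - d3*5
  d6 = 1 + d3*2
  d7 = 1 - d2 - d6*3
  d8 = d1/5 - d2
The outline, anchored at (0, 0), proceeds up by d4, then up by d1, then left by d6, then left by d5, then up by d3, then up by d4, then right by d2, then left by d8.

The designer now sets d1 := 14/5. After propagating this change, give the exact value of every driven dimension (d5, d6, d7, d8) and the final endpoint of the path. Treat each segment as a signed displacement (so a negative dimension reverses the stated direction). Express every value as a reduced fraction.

Apply edit: d1 := 14/5
  d5 = d4*5 - d3*5 = -35
  d6 = 1 + d3*2 = 31
  d7 = 1 - d2 - d6*3 = -109
  d8 = d1/5 - d2 = -411/25
Walk from origin (0, 0):
  seg 1: up by d4 = 8 → (0, 8)
  seg 2: up by d1 = 14/5 → (0, 54/5)
  seg 3: left by d6 = 31 → (-31, 54/5)
  seg 4: left by d5 = -35 → (4, 54/5)
  seg 5: up by d3 = 15 → (4, 129/5)
  seg 6: up by d4 = 8 → (4, 169/5)
  seg 7: right by d2 = 17 → (21, 169/5)
  seg 8: left by d8 = -411/25 → (936/25, 169/5)

d5 = -35
d6 = 31
d7 = -109
d8 = -411/25
endpoint = (936/25, 169/5)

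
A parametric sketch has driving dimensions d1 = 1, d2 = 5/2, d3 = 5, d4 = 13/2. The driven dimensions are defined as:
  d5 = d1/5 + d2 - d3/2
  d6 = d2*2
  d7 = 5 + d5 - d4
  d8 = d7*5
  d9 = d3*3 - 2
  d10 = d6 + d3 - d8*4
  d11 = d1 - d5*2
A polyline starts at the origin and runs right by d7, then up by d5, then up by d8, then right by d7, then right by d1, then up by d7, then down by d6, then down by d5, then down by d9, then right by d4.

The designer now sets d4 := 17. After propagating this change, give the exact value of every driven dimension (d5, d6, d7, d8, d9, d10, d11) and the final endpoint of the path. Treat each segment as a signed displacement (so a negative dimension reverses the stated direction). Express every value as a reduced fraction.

d5 = 1/5
d6 = 5
d7 = -59/5
d8 = -59
d9 = 13
d10 = 246
d11 = 3/5
endpoint = (-28/5, -444/5)

Apply edit: d4 := 17
  d5 = d1/5 + d2 - d3/2 = 1/5
  d6 = d2*2 = 5
  d7 = 5 + d5 - d4 = -59/5
  d8 = d7*5 = -59
  d9 = d3*3 - 2 = 13
  d10 = d6 + d3 - d8*4 = 246
  d11 = d1 - d5*2 = 3/5
Walk from origin (0, 0):
  seg 1: right by d7 = -59/5 → (-59/5, 0)
  seg 2: up by d5 = 1/5 → (-59/5, 1/5)
  seg 3: up by d8 = -59 → (-59/5, -294/5)
  seg 4: right by d7 = -59/5 → (-118/5, -294/5)
  seg 5: right by d1 = 1 → (-113/5, -294/5)
  seg 6: up by d7 = -59/5 → (-113/5, -353/5)
  seg 7: down by d6 = 5 → (-113/5, -378/5)
  seg 8: down by d5 = 1/5 → (-113/5, -379/5)
  seg 9: down by d9 = 13 → (-113/5, -444/5)
  seg 10: right by d4 = 17 → (-28/5, -444/5)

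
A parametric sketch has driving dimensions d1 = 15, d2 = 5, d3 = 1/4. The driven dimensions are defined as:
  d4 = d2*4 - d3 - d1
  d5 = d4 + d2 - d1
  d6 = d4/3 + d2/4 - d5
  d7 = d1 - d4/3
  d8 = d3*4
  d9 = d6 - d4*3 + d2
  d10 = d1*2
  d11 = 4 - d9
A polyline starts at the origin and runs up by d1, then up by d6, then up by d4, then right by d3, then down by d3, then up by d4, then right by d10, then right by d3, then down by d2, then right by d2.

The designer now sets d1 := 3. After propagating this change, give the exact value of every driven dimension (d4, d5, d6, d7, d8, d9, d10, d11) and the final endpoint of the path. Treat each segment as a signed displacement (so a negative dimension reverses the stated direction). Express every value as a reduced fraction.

d4 = 67/4
d5 = 75/4
d6 = -143/12
d7 = -31/12
d8 = 1
d9 = -343/6
d10 = 6
d11 = 367/6
endpoint = (23/2, 58/3)

Apply edit: d1 := 3
  d4 = d2*4 - d3 - d1 = 67/4
  d5 = d4 + d2 - d1 = 75/4
  d6 = d4/3 + d2/4 - d5 = -143/12
  d7 = d1 - d4/3 = -31/12
  d8 = d3*4 = 1
  d9 = d6 - d4*3 + d2 = -343/6
  d10 = d1*2 = 6
  d11 = 4 - d9 = 367/6
Walk from origin (0, 0):
  seg 1: up by d1 = 3 → (0, 3)
  seg 2: up by d6 = -143/12 → (0, -107/12)
  seg 3: up by d4 = 67/4 → (0, 47/6)
  seg 4: right by d3 = 1/4 → (1/4, 47/6)
  seg 5: down by d3 = 1/4 → (1/4, 91/12)
  seg 6: up by d4 = 67/4 → (1/4, 73/3)
  seg 7: right by d10 = 6 → (25/4, 73/3)
  seg 8: right by d3 = 1/4 → (13/2, 73/3)
  seg 9: down by d2 = 5 → (13/2, 58/3)
  seg 10: right by d2 = 5 → (23/2, 58/3)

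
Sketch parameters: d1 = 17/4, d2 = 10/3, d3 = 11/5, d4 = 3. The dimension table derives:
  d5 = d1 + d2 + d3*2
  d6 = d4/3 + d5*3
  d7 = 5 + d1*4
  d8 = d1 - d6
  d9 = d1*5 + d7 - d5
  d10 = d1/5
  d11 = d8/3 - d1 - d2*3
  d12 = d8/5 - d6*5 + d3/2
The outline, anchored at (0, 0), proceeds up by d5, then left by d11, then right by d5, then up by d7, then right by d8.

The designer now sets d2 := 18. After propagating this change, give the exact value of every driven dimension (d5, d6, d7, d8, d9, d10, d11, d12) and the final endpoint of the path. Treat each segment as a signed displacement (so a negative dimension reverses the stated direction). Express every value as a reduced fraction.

Apply edit: d2 := 18
  d5 = d1 + d2 + d3*2 = 533/20
  d6 = d4/3 + d5*3 = 1619/20
  d7 = 5 + d1*4 = 22
  d8 = d1 - d6 = -767/10
  d9 = d1*5 + d7 - d5 = 83/5
  d10 = d1/5 = 17/20
  d11 = d8/3 - d1 - d2*3 = -5029/60
  d12 = d8/5 - d6*5 + d3/2 = -41899/100
Walk from origin (0, 0):
  seg 1: up by d5 = 533/20 → (0, 533/20)
  seg 2: left by d11 = -5029/60 → (5029/60, 533/20)
  seg 3: right by d5 = 533/20 → (1657/15, 533/20)
  seg 4: up by d7 = 22 → (1657/15, 973/20)
  seg 5: right by d8 = -767/10 → (1013/30, 973/20)

d5 = 533/20
d6 = 1619/20
d7 = 22
d8 = -767/10
d9 = 83/5
d10 = 17/20
d11 = -5029/60
d12 = -41899/100
endpoint = (1013/30, 973/20)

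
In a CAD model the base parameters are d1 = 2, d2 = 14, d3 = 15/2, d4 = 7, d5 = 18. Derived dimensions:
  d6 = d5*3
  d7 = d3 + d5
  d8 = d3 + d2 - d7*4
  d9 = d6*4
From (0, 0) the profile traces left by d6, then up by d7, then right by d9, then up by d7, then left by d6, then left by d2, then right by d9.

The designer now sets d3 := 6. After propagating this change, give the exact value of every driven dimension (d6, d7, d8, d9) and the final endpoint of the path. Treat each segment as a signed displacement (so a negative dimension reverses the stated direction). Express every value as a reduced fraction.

d6 = 54
d7 = 24
d8 = -76
d9 = 216
endpoint = (310, 48)

Apply edit: d3 := 6
  d6 = d5*3 = 54
  d7 = d3 + d5 = 24
  d8 = d3 + d2 - d7*4 = -76
  d9 = d6*4 = 216
Walk from origin (0, 0):
  seg 1: left by d6 = 54 → (-54, 0)
  seg 2: up by d7 = 24 → (-54, 24)
  seg 3: right by d9 = 216 → (162, 24)
  seg 4: up by d7 = 24 → (162, 48)
  seg 5: left by d6 = 54 → (108, 48)
  seg 6: left by d2 = 14 → (94, 48)
  seg 7: right by d9 = 216 → (310, 48)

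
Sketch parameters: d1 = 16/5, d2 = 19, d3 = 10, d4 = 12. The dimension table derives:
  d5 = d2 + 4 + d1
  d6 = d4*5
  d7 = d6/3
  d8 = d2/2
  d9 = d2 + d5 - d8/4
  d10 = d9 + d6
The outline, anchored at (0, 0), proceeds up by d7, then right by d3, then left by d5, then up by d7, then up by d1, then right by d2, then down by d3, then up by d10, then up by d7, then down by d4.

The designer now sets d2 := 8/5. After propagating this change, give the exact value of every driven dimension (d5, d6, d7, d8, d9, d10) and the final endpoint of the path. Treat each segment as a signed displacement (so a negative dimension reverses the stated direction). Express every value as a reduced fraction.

Apply edit: d2 := 8/5
  d5 = d2 + 4 + d1 = 44/5
  d6 = d4*5 = 60
  d7 = d6/3 = 20
  d8 = d2/2 = 4/5
  d9 = d2 + d5 - d8/4 = 51/5
  d10 = d9 + d6 = 351/5
Walk from origin (0, 0):
  seg 1: up by d7 = 20 → (0, 20)
  seg 2: right by d3 = 10 → (10, 20)
  seg 3: left by d5 = 44/5 → (6/5, 20)
  seg 4: up by d7 = 20 → (6/5, 40)
  seg 5: up by d1 = 16/5 → (6/5, 216/5)
  seg 6: right by d2 = 8/5 → (14/5, 216/5)
  seg 7: down by d3 = 10 → (14/5, 166/5)
  seg 8: up by d10 = 351/5 → (14/5, 517/5)
  seg 9: up by d7 = 20 → (14/5, 617/5)
  seg 10: down by d4 = 12 → (14/5, 557/5)

d5 = 44/5
d6 = 60
d7 = 20
d8 = 4/5
d9 = 51/5
d10 = 351/5
endpoint = (14/5, 557/5)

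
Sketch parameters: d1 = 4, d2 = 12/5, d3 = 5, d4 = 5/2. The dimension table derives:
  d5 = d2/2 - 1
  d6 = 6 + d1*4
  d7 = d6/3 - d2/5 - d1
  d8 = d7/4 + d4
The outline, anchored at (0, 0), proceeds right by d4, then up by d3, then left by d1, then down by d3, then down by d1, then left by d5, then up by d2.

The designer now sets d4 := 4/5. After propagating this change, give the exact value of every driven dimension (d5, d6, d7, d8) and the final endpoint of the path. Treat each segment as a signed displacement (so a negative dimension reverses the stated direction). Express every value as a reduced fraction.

d5 = 1/5
d6 = 22
d7 = 214/75
d8 = 227/150
endpoint = (-17/5, -8/5)

Apply edit: d4 := 4/5
  d5 = d2/2 - 1 = 1/5
  d6 = 6 + d1*4 = 22
  d7 = d6/3 - d2/5 - d1 = 214/75
  d8 = d7/4 + d4 = 227/150
Walk from origin (0, 0):
  seg 1: right by d4 = 4/5 → (4/5, 0)
  seg 2: up by d3 = 5 → (4/5, 5)
  seg 3: left by d1 = 4 → (-16/5, 5)
  seg 4: down by d3 = 5 → (-16/5, 0)
  seg 5: down by d1 = 4 → (-16/5, -4)
  seg 6: left by d5 = 1/5 → (-17/5, -4)
  seg 7: up by d2 = 12/5 → (-17/5, -8/5)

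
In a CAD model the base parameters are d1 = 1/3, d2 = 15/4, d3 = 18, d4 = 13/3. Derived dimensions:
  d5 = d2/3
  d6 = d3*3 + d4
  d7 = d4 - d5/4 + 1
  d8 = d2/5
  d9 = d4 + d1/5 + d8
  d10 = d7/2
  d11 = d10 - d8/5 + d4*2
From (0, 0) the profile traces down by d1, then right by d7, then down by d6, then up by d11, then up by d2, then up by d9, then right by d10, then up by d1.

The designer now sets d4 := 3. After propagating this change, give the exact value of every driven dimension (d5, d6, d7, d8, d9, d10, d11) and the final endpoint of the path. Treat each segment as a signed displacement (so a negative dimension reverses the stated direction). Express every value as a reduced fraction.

d5 = 5/4
d6 = 57
d7 = 59/16
d8 = 3/4
d9 = 229/60
d10 = 59/32
d11 = 1231/160
endpoint = (177/32, -4007/96)

Apply edit: d4 := 3
  d5 = d2/3 = 5/4
  d6 = d3*3 + d4 = 57
  d7 = d4 - d5/4 + 1 = 59/16
  d8 = d2/5 = 3/4
  d9 = d4 + d1/5 + d8 = 229/60
  d10 = d7/2 = 59/32
  d11 = d10 - d8/5 + d4*2 = 1231/160
Walk from origin (0, 0):
  seg 1: down by d1 = 1/3 → (0, -1/3)
  seg 2: right by d7 = 59/16 → (59/16, -1/3)
  seg 3: down by d6 = 57 → (59/16, -172/3)
  seg 4: up by d11 = 1231/160 → (59/16, -23827/480)
  seg 5: up by d2 = 15/4 → (59/16, -22027/480)
  seg 6: up by d9 = 229/60 → (59/16, -4039/96)
  seg 7: right by d10 = 59/32 → (177/32, -4039/96)
  seg 8: up by d1 = 1/3 → (177/32, -4007/96)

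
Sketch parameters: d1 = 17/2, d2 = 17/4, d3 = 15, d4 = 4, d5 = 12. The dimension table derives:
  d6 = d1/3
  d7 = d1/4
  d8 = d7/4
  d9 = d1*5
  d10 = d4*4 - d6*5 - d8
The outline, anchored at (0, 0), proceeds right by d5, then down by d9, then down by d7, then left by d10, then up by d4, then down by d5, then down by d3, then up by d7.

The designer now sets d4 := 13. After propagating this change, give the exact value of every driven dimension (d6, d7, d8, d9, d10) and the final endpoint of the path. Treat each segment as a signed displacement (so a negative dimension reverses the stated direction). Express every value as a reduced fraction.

Apply edit: d4 := 13
  d6 = d1/3 = 17/6
  d7 = d1/4 = 17/8
  d8 = d7/4 = 17/32
  d9 = d1*5 = 85/2
  d10 = d4*4 - d6*5 - d8 = 3581/96
Walk from origin (0, 0):
  seg 1: right by d5 = 12 → (12, 0)
  seg 2: down by d9 = 85/2 → (12, -85/2)
  seg 3: down by d7 = 17/8 → (12, -357/8)
  seg 4: left by d10 = 3581/96 → (-2429/96, -357/8)
  seg 5: up by d4 = 13 → (-2429/96, -253/8)
  seg 6: down by d5 = 12 → (-2429/96, -349/8)
  seg 7: down by d3 = 15 → (-2429/96, -469/8)
  seg 8: up by d7 = 17/8 → (-2429/96, -113/2)

d6 = 17/6
d7 = 17/8
d8 = 17/32
d9 = 85/2
d10 = 3581/96
endpoint = (-2429/96, -113/2)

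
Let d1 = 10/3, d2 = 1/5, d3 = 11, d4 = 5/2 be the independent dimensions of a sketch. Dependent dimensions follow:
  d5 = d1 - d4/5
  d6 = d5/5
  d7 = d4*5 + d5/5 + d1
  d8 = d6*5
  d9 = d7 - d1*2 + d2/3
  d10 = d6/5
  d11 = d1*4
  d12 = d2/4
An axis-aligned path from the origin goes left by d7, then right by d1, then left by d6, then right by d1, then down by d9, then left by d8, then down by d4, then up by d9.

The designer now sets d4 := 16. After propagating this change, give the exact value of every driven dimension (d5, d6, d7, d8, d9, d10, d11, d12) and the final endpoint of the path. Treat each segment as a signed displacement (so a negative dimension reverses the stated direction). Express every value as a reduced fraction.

Apply edit: d4 := 16
  d5 = d1 - d4/5 = 2/15
  d6 = d5/5 = 2/75
  d7 = d4*5 + d5/5 + d1 = 2084/25
  d8 = d6*5 = 2/15
  d9 = d7 - d1*2 + d2/3 = 1919/25
  d10 = d6/5 = 2/375
  d11 = d1*4 = 40/3
  d12 = d2/4 = 1/20
Walk from origin (0, 0):
  seg 1: left by d7 = 2084/25 → (-2084/25, 0)
  seg 2: right by d1 = 10/3 → (-6002/75, 0)
  seg 3: left by d6 = 2/75 → (-6004/75, 0)
  seg 4: right by d1 = 10/3 → (-1918/25, 0)
  seg 5: down by d9 = 1919/25 → (-1918/25, -1919/25)
  seg 6: left by d8 = 2/15 → (-5764/75, -1919/25)
  seg 7: down by d4 = 16 → (-5764/75, -2319/25)
  seg 8: up by d9 = 1919/25 → (-5764/75, -16)

d5 = 2/15
d6 = 2/75
d7 = 2084/25
d8 = 2/15
d9 = 1919/25
d10 = 2/375
d11 = 40/3
d12 = 1/20
endpoint = (-5764/75, -16)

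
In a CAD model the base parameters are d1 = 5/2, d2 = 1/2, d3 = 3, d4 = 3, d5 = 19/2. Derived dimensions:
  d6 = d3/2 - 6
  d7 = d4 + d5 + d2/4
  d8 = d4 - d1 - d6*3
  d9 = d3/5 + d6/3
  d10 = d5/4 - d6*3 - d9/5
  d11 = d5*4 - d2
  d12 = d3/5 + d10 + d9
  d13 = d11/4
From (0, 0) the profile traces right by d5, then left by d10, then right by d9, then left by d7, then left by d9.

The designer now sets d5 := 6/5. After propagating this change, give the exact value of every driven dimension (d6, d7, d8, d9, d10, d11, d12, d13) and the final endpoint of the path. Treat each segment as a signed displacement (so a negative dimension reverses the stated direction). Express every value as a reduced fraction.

Apply edit: d5 := 6/5
  d6 = d3/2 - 6 = -9/2
  d7 = d4 + d5 + d2/4 = 173/40
  d8 = d4 - d1 - d6*3 = 14
  d9 = d3/5 + d6/3 = -9/10
  d10 = d5/4 - d6*3 - d9/5 = 699/50
  d11 = d5*4 - d2 = 43/10
  d12 = d3/5 + d10 + d9 = 342/25
  d13 = d11/4 = 43/40
Walk from origin (0, 0):
  seg 1: right by d5 = 6/5 → (6/5, 0)
  seg 2: left by d10 = 699/50 → (-639/50, 0)
  seg 3: right by d9 = -9/10 → (-342/25, 0)
  seg 4: left by d7 = 173/40 → (-3601/200, 0)
  seg 5: left by d9 = -9/10 → (-3421/200, 0)

d6 = -9/2
d7 = 173/40
d8 = 14
d9 = -9/10
d10 = 699/50
d11 = 43/10
d12 = 342/25
d13 = 43/40
endpoint = (-3421/200, 0)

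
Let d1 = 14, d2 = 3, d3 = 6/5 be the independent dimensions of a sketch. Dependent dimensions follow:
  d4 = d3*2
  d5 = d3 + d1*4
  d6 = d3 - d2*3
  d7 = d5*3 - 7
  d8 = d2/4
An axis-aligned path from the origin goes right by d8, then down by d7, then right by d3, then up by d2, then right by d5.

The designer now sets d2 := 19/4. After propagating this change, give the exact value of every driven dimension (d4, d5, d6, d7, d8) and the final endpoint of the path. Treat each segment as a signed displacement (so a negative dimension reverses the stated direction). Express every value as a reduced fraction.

Apply edit: d2 := 19/4
  d4 = d3*2 = 12/5
  d5 = d3 + d1*4 = 286/5
  d6 = d3 - d2*3 = -261/20
  d7 = d5*3 - 7 = 823/5
  d8 = d2/4 = 19/16
Walk from origin (0, 0):
  seg 1: right by d8 = 19/16 → (19/16, 0)
  seg 2: down by d7 = 823/5 → (19/16, -823/5)
  seg 3: right by d3 = 6/5 → (191/80, -823/5)
  seg 4: up by d2 = 19/4 → (191/80, -3197/20)
  seg 5: right by d5 = 286/5 → (4767/80, -3197/20)

d4 = 12/5
d5 = 286/5
d6 = -261/20
d7 = 823/5
d8 = 19/16
endpoint = (4767/80, -3197/20)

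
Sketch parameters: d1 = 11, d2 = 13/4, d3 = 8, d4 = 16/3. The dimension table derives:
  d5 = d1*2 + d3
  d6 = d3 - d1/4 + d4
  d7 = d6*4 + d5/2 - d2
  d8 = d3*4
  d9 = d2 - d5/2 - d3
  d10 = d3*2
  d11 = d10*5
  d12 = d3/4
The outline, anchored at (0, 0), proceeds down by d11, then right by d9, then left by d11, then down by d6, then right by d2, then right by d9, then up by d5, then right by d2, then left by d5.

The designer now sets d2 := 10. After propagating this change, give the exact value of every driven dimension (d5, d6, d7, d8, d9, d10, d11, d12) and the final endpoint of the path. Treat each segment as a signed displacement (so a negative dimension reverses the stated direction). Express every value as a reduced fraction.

d5 = 30
d6 = 127/12
d7 = 142/3
d8 = 32
d9 = -13
d10 = 16
d11 = 80
d12 = 2
endpoint = (-116, -727/12)

Apply edit: d2 := 10
  d5 = d1*2 + d3 = 30
  d6 = d3 - d1/4 + d4 = 127/12
  d7 = d6*4 + d5/2 - d2 = 142/3
  d8 = d3*4 = 32
  d9 = d2 - d5/2 - d3 = -13
  d10 = d3*2 = 16
  d11 = d10*5 = 80
  d12 = d3/4 = 2
Walk from origin (0, 0):
  seg 1: down by d11 = 80 → (0, -80)
  seg 2: right by d9 = -13 → (-13, -80)
  seg 3: left by d11 = 80 → (-93, -80)
  seg 4: down by d6 = 127/12 → (-93, -1087/12)
  seg 5: right by d2 = 10 → (-83, -1087/12)
  seg 6: right by d9 = -13 → (-96, -1087/12)
  seg 7: up by d5 = 30 → (-96, -727/12)
  seg 8: right by d2 = 10 → (-86, -727/12)
  seg 9: left by d5 = 30 → (-116, -727/12)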